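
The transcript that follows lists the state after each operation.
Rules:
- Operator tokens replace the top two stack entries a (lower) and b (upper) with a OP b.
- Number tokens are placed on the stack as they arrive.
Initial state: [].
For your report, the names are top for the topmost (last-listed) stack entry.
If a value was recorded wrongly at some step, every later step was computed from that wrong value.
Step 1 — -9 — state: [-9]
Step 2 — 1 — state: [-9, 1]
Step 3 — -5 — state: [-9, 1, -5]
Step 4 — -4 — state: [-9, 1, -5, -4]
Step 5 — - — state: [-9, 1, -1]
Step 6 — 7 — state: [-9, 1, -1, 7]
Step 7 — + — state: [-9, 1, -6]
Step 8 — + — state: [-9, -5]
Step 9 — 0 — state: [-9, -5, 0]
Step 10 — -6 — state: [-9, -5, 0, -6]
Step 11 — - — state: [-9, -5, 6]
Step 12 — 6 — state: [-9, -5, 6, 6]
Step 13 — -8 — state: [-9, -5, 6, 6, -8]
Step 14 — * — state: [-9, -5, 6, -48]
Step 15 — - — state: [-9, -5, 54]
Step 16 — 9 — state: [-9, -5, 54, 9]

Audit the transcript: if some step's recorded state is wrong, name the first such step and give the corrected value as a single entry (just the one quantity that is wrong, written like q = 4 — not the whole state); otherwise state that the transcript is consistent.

step 7, top = 6

Recomputing the run from the initial state:
step 1: [-9]
step 2: [-9, 1]
step 3: [-9, 1, -5]
step 4: [-9, 1, -5, -4]
step 5: [-9, 1, -1]
step 6: [-9, 1, -1, 7]
step 7: [-9, 1, 6]
step 8: [-9, 7]
step 9: [-9, 7, 0]
step 10: [-9, 7, 0, -6]
step 11: [-9, 7, 6]
step 12: [-9, 7, 6, 6]
step 13: [-9, 7, 6, 6, -8]
step 14: [-9, 7, 6, -48]
step 15: [-9, 7, 54]
step 16: [-9, 7, 54, 9]
The first disagreement with the transcript is at step 7, where the value should be top = 6.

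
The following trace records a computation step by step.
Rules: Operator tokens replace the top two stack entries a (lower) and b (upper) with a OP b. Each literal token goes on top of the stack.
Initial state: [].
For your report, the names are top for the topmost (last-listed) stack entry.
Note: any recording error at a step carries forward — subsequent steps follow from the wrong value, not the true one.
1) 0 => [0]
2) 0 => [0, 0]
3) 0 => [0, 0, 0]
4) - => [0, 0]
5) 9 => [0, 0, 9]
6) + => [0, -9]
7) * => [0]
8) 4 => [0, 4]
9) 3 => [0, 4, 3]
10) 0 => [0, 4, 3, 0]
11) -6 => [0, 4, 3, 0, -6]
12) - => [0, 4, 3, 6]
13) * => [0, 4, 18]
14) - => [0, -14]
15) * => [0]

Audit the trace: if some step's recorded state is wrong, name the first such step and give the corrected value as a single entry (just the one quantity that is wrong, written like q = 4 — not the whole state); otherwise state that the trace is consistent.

step 6, top = 9

step 1: push 0: top = 0 -> verified
step 2: push 0: top = 0 -> consistent with the trace
step 3: push 0: top = 0 -> confirmed correct
step 4: 0 - 0 = 0 -> verified
step 5: push 9: top = 9 -> verified
step 6: 0 + 9 = 9 -> the recorded entry deviates here
Conclusion: step 6 carries the first error; the entry should be top = 9.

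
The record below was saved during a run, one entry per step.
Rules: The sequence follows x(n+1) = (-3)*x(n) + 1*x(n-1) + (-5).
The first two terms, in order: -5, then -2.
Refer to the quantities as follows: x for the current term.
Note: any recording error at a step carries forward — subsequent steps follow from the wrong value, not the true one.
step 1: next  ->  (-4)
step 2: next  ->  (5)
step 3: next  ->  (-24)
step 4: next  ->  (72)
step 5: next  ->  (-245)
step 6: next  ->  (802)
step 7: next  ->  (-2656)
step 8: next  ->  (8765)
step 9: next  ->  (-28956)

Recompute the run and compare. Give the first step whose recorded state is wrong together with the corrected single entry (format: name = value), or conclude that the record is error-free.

Step 1: x = -3*(-2) + (1)*(-5) + (-5) = -4 — agrees with the record.
Step 2: x = -3*(-4) + (1)*(-2) + (-5) = 5 — verified.
Step 3: x = -3*(5) + (1)*(-4) + (-5) = -24 — confirmed correct.
Step 4: x = -3*(-24) + (1)*(5) + (-5) = 72 — agrees with the record.
Step 5: x = -3*(72) + (1)*(-24) + (-5) = -245 — confirmed correct.
Step 6: x = -3*(-245) + (1)*(72) + (-5) = 802 — no discrepancy.
Step 7: x = -3*(802) + (1)*(-245) + (-5) = -2656 — no discrepancy.
Step 8: x = -3*(-2656) + (1)*(802) + (-5) = 8765 — agrees with the record.
Step 9: x = -3*(8765) + (1)*(-2656) + (-5) = -28956 — confirmed correct.
The whole run recomputes cleanly — no discrepancies.

no error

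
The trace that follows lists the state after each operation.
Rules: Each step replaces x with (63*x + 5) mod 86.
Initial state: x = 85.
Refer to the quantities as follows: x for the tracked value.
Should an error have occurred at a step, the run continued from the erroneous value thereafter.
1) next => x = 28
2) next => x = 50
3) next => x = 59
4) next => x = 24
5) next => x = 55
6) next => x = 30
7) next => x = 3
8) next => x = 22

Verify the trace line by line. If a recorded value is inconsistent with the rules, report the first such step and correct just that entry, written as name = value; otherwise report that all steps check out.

Step 1: x = (63*85 + 5) mod 86 = 28 — confirmed correct.
Step 2: x = (63*28 + 5) mod 86 = 49 — this is not what the trace shows.
The earliest wrong entry is at step 2: it should read x = 49.

step 2, x = 49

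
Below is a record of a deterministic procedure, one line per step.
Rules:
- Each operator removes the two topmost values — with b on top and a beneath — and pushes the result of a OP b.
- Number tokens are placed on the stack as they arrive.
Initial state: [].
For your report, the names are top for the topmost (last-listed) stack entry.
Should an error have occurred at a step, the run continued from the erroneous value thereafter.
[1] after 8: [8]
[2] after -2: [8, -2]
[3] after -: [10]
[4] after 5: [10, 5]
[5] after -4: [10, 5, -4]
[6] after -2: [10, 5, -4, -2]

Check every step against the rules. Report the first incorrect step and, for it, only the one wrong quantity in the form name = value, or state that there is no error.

Recomputing the run from the initial state:
step 1: [8]
step 2: [8, -2]
step 3: [10]
step 4: [10, 5]
step 5: [10, 5, -4]
step 6: [10, 5, -4, -2]
This matches the record at every step.

no error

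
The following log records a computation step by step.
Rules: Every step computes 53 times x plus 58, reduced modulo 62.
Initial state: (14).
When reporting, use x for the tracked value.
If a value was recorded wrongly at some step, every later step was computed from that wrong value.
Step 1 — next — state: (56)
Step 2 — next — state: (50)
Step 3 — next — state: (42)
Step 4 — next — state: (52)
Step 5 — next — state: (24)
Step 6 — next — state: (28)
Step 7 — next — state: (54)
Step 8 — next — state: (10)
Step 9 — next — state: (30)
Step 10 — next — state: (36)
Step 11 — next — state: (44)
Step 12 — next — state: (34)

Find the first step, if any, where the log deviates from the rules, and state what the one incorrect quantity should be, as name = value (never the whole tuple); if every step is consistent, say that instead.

step 8, x = 6

Step 1: x = (53*14 + 58) mod 62 = 56 — consistent with the log.
Step 2: x = (53*56 + 58) mod 62 = 50 — consistent with the log.
Step 3: x = (53*50 + 58) mod 62 = 42 — no discrepancy.
Step 4: x = (53*42 + 58) mod 62 = 52 — in agreement.
Step 5: x = (53*52 + 58) mod 62 = 24 — consistent with the log.
Step 6: x = (53*24 + 58) mod 62 = 28 — consistent with the log.
Step 7: x = (53*28 + 58) mod 62 = 54 — matches.
Step 8: x = (53*54 + 58) mod 62 = 6 — the entry is off here.
So the first discrepancy is step 8, where the right value is x = 6.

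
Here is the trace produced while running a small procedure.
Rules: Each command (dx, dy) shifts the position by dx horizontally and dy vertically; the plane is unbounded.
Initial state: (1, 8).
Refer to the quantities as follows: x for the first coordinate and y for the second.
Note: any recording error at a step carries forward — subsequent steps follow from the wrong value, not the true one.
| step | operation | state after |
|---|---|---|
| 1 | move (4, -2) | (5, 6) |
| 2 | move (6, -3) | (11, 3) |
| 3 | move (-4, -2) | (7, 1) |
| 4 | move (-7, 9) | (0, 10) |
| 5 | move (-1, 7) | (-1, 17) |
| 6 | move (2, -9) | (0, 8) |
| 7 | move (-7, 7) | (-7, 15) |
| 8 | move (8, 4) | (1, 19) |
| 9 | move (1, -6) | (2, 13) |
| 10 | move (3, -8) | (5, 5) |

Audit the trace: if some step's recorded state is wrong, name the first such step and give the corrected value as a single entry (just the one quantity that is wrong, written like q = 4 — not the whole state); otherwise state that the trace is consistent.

step 6, x = 1

Recomputing the run from the initial state:
step 1: x = 5, y = 6
step 2: x = 11, y = 3
step 3: x = 7, y = 1
step 4: x = 0, y = 10
step 5: x = -1, y = 17
step 6: x = 1, y = 8
step 7: x = -6, y = 15
step 8: x = 2, y = 19
step 9: x = 3, y = 13
step 10: x = 6, y = 5
The first disagreement with the trace is at step 6, where the value should be x = 1.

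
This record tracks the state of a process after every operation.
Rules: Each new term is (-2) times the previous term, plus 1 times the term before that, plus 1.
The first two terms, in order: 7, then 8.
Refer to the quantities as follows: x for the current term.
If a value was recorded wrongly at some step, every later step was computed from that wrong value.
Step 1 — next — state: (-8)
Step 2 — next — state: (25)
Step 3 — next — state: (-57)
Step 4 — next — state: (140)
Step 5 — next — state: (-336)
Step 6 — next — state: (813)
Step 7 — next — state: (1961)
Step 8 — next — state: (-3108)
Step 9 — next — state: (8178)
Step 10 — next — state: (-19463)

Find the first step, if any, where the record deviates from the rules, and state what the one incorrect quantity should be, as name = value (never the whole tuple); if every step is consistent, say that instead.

step 7, x = -1961

step 1: x = -2*(8) + (1)*(7) + (1) = -8 -> exactly as logged
step 2: x = -2*(-8) + (1)*(8) + (1) = 25 -> no discrepancy
step 3: x = -2*(25) + (1)*(-8) + (1) = -57 -> confirmed correct
step 4: x = -2*(-57) + (1)*(25) + (1) = 140 -> confirmed correct
step 5: x = -2*(140) + (1)*(-57) + (1) = -336 -> consistent with the record
step 6: x = -2*(-336) + (1)*(140) + (1) = 813 -> checks out
step 7: x = -2*(813) + (1)*(-336) + (1) = -1961 -> not what was recorded
The earliest wrong entry is at step 7: it should read x = -1961.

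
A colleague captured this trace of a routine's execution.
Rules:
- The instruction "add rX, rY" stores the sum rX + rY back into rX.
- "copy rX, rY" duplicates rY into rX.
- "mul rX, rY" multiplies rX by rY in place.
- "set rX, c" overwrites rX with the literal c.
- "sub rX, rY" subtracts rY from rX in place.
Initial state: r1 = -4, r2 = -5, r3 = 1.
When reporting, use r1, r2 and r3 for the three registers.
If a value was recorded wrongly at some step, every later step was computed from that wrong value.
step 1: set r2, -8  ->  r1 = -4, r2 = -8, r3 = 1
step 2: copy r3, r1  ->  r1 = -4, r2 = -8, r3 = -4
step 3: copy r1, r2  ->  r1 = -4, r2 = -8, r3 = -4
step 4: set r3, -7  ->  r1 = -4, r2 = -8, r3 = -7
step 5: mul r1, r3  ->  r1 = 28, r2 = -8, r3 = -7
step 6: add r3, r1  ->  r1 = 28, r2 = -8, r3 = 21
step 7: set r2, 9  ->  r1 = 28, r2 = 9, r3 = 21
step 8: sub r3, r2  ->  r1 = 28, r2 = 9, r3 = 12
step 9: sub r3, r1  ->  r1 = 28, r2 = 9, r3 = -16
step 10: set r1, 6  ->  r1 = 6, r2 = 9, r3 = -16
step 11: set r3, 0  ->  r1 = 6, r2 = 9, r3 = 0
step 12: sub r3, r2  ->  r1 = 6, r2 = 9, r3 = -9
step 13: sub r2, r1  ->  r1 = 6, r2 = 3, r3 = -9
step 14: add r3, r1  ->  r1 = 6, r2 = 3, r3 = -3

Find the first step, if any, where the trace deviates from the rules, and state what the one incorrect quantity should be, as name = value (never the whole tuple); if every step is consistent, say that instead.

step 3, r1 = -8

Recomputing the run from the initial state:
step 1: r1 = -4, r2 = -8, r3 = 1
step 2: r1 = -4, r2 = -8, r3 = -4
step 3: r1 = -8, r2 = -8, r3 = -4
step 4: r1 = -8, r2 = -8, r3 = -7
step 5: r1 = 56, r2 = -8, r3 = -7
step 6: r1 = 56, r2 = -8, r3 = 49
step 7: r1 = 56, r2 = 9, r3 = 49
step 8: r1 = 56, r2 = 9, r3 = 40
step 9: r1 = 56, r2 = 9, r3 = -16
step 10: r1 = 6, r2 = 9, r3 = -16
step 11: r1 = 6, r2 = 9, r3 = 0
step 12: r1 = 6, r2 = 9, r3 = -9
step 13: r1 = 6, r2 = 3, r3 = -9
step 14: r1 = 6, r2 = 3, r3 = -3
The first disagreement with the trace is at step 3, where the value should be r1 = -8.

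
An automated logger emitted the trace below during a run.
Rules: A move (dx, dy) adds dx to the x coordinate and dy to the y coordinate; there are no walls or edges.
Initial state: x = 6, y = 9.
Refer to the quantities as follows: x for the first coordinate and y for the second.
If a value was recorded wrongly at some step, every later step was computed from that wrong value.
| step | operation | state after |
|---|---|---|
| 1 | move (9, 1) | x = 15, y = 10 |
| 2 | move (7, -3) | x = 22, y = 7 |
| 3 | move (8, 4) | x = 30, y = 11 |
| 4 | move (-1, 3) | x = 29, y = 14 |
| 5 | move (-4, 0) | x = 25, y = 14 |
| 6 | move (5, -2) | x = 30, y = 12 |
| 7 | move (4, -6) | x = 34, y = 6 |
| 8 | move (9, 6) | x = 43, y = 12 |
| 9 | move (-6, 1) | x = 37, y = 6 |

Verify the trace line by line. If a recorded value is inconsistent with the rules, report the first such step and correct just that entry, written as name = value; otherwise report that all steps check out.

step 9, y = 13

step 1: x = 6 + (9) = 15, y = 9 + (1) = 10 -> checks out
step 2: x = 15 + (7) = 22, y = 10 + (-3) = 7 -> confirmed correct
step 3: x = 22 + (8) = 30, y = 7 + (4) = 11 -> checks out
step 4: x = 30 + (-1) = 29, y = 11 + (3) = 14 -> exactly as logged
step 5: x = 29 + (-4) = 25, y = 14 + (0) = 14 -> agrees with the trace
step 6: x = 25 + (5) = 30, y = 14 + (-2) = 12 -> checks out
step 7: x = 30 + (4) = 34, y = 12 + (-6) = 6 -> verified
step 8: x = 34 + (9) = 43, y = 6 + (6) = 12 -> in agreement
step 9: x = 43 + (-6) = 37, y = 12 + (1) = 13 -> the trace has a different value
Step 9 is the first one off; corrected, y = 13.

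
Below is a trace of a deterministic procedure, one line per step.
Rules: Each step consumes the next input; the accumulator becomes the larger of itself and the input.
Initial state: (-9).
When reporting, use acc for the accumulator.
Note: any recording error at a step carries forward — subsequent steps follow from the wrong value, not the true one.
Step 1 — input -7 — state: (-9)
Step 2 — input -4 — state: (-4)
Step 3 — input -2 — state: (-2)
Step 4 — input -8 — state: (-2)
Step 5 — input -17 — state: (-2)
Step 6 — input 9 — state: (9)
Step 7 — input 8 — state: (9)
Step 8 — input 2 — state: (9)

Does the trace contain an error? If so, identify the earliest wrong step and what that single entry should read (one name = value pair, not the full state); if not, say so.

step 1, acc = -7

Recomputing the run from the initial state:
step 1: acc = -7
step 2: acc = -4
step 3: acc = -2
step 4: acc = -2
step 5: acc = -2
step 6: acc = 9
step 7: acc = 9
step 8: acc = 9
The first disagreement with the trace is at step 1, where the value should be acc = -7.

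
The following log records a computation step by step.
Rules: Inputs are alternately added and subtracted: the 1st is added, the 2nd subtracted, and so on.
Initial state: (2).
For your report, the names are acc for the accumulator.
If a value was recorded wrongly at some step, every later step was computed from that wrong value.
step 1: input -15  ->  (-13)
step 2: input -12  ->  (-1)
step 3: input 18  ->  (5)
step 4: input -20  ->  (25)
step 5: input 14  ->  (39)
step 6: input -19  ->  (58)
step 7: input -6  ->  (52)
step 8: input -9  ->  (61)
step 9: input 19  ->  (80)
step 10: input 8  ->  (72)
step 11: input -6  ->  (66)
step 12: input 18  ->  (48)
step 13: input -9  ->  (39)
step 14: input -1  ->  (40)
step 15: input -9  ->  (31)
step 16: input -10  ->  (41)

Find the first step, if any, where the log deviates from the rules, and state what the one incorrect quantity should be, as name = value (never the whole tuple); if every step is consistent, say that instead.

Step 1: acc = 2 + -15 = -13 — agrees with the log.
Step 2: acc = -13 - -12 = -1 — matches.
Step 3: acc = -1 + 18 = 17 — the entry is off here.
The audit stops at step 3: the recorded entry is wrong and should be acc = 17.

step 3, acc = 17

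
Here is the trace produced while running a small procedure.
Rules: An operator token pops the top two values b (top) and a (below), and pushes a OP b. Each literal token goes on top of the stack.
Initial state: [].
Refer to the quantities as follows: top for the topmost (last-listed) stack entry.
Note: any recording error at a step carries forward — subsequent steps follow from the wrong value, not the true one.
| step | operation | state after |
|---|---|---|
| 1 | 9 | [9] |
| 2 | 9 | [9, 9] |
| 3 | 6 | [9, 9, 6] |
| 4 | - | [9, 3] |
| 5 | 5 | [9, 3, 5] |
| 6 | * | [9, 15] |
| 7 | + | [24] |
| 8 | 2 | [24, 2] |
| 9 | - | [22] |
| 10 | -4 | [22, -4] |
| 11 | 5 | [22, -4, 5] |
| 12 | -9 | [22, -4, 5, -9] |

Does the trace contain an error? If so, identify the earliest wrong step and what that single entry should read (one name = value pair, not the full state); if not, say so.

no error

1. push 9: top = 9 (checks out)
2. push 9: top = 9 (agrees with the trace)
3. push 6: top = 6 (no discrepancy)
4. 9 - 6 = 3 (same as recorded)
5. push 5: top = 5 (same as recorded)
6. 3 * 5 = 15 (consistent with the trace)
7. 9 + 15 = 24 (same as recorded)
8. push 2: top = 2 (agrees with the trace)
9. 24 - 2 = 22 (no discrepancy)
10. push -4: top = -4 (same as recorded)
11. push 5: top = 5 (confirmed correct)
12. push -9: top = -9 (verified)
No step deviates from the rules.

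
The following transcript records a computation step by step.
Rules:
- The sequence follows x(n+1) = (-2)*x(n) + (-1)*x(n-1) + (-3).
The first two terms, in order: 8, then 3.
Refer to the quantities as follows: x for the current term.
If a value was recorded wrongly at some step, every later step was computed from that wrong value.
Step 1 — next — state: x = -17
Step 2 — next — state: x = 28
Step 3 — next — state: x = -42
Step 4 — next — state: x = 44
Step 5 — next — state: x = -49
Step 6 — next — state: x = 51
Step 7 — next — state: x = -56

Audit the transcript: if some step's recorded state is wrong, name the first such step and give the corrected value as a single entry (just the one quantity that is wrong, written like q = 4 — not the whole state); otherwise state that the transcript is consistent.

step 4, x = 53

Recomputing the run from the initial state:
step 1: x = -17
step 2: x = 28
step 3: x = -42
step 4: x = 53
step 5: x = -67
step 6: x = 78
step 7: x = -92
The first disagreement with the transcript is at step 4, where the value should be x = 53.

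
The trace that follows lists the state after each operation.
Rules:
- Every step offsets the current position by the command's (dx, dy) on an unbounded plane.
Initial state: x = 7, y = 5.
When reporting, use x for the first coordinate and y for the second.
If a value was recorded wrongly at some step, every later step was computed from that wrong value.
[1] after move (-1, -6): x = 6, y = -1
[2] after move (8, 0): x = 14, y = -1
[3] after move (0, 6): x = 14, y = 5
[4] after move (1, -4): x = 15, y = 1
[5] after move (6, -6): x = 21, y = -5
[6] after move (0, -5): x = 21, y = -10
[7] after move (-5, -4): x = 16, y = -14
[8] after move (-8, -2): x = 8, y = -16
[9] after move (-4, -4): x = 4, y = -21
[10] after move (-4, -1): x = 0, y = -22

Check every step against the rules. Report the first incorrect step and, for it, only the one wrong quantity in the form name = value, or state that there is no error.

step 9, y = -20

step 1: x = 7 + (-1) = 6, y = 5 + (-6) = -1 -> agrees with the trace
step 2: x = 6 + (8) = 14, y = -1 + (0) = -1 -> same as recorded
step 3: x = 14 + (0) = 14, y = -1 + (6) = 5 -> agrees with the trace
step 4: x = 14 + (1) = 15, y = 5 + (-4) = 1 -> exactly as logged
step 5: x = 15 + (6) = 21, y = 1 + (-6) = -5 -> matches
step 6: x = 21 + (0) = 21, y = -5 + (-5) = -10 -> in agreement
step 7: x = 21 + (-5) = 16, y = -10 + (-4) = -14 -> verified
step 8: x = 16 + (-8) = 8, y = -14 + (-2) = -16 -> agrees with the trace
step 9: x = 8 + (-4) = 4, y = -16 + (-4) = -20 -> this is not what the trace shows
Step 9 is the first one off; corrected, y = -20.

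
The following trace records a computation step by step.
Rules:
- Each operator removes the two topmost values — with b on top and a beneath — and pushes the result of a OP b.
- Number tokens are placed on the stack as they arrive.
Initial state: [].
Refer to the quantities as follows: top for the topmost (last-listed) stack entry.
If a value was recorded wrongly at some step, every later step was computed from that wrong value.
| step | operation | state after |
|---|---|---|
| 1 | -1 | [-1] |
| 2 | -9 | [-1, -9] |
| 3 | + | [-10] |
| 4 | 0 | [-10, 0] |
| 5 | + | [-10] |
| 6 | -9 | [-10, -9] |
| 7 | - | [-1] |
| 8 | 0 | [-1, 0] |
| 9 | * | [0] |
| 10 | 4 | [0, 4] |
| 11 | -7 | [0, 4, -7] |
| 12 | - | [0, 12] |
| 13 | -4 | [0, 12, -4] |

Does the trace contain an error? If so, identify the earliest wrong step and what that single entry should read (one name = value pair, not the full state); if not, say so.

step 12, top = 11

Recomputing the run from the initial state:
step 1: [-1]
step 2: [-1, -9]
step 3: [-10]
step 4: [-10, 0]
step 5: [-10]
step 6: [-10, -9]
step 7: [-1]
step 8: [-1, 0]
step 9: [0]
step 10: [0, 4]
step 11: [0, 4, -7]
step 12: [0, 11]
step 13: [0, 11, -4]
The first disagreement with the trace is at step 12, where the value should be top = 11.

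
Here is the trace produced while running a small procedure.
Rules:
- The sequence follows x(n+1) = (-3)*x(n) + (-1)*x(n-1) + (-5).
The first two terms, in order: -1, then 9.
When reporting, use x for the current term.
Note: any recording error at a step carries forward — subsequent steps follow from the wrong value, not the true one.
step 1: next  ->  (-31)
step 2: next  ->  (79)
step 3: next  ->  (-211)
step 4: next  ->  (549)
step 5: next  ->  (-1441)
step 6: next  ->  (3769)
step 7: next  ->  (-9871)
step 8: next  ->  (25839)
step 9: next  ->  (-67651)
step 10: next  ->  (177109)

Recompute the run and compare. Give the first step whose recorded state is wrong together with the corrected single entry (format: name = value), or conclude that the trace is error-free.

Recomputing the run from the initial state:
step 1: x = -31
step 2: x = 79
step 3: x = -211
step 4: x = 549
step 5: x = -1441
step 6: x = 3769
step 7: x = -9871
step 8: x = 25839
step 9: x = -67651
step 10: x = 177109
This matches the trace at every step.

no error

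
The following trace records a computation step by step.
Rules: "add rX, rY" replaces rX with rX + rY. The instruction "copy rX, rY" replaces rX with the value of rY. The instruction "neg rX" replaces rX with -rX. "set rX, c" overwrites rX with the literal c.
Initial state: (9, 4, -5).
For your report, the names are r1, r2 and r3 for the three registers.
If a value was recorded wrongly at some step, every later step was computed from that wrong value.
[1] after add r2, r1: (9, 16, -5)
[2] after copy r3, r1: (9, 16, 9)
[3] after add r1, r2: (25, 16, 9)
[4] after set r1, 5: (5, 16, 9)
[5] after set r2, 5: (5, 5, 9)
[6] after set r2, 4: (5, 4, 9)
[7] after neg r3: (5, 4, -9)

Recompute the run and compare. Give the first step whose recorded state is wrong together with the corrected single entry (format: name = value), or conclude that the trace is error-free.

1. r2 = 4 + 9 = 13 (not what was recorded)
That makes step 1 the first incorrect line — r2 = 13 is what it should show.

step 1, r2 = 13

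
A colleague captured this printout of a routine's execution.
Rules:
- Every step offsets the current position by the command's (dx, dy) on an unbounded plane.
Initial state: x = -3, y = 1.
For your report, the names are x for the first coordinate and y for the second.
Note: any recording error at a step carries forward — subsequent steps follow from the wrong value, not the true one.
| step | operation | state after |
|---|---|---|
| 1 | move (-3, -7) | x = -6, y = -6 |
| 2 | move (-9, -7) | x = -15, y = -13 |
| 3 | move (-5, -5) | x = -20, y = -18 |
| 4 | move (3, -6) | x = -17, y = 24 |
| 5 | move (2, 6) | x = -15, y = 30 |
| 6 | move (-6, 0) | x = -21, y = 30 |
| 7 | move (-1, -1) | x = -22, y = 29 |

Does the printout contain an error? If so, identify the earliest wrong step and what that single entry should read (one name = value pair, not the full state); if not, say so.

step 4, y = -24

step 1: x = -3 + (-3) = -6, y = 1 + (-7) = -6 -> same as recorded
step 2: x = -6 + (-9) = -15, y = -6 + (-7) = -13 -> verified
step 3: x = -15 + (-5) = -20, y = -13 + (-5) = -18 -> matches
step 4: x = -20 + (3) = -17, y = -18 + (-6) = -24 -> the entry is off here
Conclusion: step 4 carries the first error; the entry should be y = -24.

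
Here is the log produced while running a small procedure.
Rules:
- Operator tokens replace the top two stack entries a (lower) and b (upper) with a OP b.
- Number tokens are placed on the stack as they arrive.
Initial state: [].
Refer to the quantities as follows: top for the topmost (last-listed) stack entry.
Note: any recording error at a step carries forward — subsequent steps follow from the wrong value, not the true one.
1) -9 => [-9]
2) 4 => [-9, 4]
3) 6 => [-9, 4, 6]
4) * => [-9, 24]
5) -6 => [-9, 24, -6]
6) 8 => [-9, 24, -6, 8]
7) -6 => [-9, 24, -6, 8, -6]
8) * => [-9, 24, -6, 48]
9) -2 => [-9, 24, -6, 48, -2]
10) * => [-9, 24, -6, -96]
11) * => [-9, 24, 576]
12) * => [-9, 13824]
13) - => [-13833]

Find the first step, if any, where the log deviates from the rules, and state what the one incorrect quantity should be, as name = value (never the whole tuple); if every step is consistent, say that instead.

step 8, top = -48

step 1: push -9: top = -9 -> exactly as logged
step 2: push 4: top = 4 -> agrees with the log
step 3: push 6: top = 6 -> verified
step 4: 4 * 6 = 24 -> in agreement
step 5: push -6: top = -6 -> checks out
step 6: push 8: top = 8 -> same as recorded
step 7: push -6: top = -6 -> checks out
step 8: 8 * -6 = -48 -> the log disagrees here
The audit stops at step 8: the recorded entry is wrong and should be top = -48.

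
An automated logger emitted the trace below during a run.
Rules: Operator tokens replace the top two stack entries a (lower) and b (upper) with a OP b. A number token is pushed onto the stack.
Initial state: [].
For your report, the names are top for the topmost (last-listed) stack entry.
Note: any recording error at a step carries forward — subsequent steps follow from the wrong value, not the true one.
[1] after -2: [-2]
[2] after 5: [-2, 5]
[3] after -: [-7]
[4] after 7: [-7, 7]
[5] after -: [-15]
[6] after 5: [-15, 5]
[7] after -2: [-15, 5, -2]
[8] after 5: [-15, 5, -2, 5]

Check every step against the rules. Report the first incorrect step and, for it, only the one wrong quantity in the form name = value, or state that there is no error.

step 5, top = -14

step 1: push -2: top = -2 -> confirmed correct
step 2: push 5: top = 5 -> agrees with the trace
step 3: -2 - 5 = -7 -> exactly as logged
step 4: push 7: top = 7 -> matches
step 5: -7 - 7 = -14 -> not what was recorded
Step 5 is the first one off; corrected, top = -14.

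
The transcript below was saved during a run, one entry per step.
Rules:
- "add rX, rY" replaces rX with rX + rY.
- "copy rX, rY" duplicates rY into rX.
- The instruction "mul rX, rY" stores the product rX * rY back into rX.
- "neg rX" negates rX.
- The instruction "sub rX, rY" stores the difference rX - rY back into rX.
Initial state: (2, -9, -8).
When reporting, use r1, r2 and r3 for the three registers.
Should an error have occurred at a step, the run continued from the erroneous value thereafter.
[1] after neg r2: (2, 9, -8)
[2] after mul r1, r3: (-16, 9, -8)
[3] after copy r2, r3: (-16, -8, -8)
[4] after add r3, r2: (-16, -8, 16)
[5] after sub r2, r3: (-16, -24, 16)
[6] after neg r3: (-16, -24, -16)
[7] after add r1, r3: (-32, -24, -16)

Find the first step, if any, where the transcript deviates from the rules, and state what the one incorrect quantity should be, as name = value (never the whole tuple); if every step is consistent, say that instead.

Recomputing the run from the initial state:
step 1: r1 = 2, r2 = 9, r3 = -8
step 2: r1 = -16, r2 = 9, r3 = -8
step 3: r1 = -16, r2 = -8, r3 = -8
step 4: r1 = -16, r2 = -8, r3 = -16
step 5: r1 = -16, r2 = 8, r3 = -16
step 6: r1 = -16, r2 = 8, r3 = 16
step 7: r1 = 0, r2 = 8, r3 = 16
The first disagreement with the transcript is at step 4, where the value should be r3 = -16.

step 4, r3 = -16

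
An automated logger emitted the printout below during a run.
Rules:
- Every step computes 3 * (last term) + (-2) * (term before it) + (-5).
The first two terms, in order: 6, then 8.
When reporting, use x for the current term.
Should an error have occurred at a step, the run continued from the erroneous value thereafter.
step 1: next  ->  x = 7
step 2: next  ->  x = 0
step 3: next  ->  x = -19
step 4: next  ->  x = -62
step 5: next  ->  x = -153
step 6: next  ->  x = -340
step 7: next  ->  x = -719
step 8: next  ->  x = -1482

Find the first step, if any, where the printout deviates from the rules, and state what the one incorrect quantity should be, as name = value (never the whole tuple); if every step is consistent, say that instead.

step 1: x = 3*(8) + (-2)*(6) + (-5) = 7 -> checks out
step 2: x = 3*(7) + (-2)*(8) + (-5) = 0 -> confirmed correct
step 3: x = 3*(0) + (-2)*(7) + (-5) = -19 -> exactly as logged
step 4: x = 3*(-19) + (-2)*(0) + (-5) = -62 -> checks out
step 5: x = 3*(-62) + (-2)*(-19) + (-5) = -153 -> same as recorded
step 6: x = 3*(-153) + (-2)*(-62) + (-5) = -340 -> verified
step 7: x = 3*(-340) + (-2)*(-153) + (-5) = -719 -> consistent with the printout
step 8: x = 3*(-719) + (-2)*(-340) + (-5) = -1482 -> agrees with the printout
No step deviates from the rules.

no error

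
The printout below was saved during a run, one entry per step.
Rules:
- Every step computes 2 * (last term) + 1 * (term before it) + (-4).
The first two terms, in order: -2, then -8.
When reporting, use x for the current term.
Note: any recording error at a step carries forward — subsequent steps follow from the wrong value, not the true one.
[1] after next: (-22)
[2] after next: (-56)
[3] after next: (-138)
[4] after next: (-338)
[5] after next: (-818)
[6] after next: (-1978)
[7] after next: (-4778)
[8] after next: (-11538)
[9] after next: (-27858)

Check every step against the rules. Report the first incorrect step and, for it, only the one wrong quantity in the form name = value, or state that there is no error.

step 4, x = -336

Recomputing the run from the initial state:
step 1: x = -22
step 2: x = -56
step 3: x = -138
step 4: x = -336
step 5: x = -814
step 6: x = -1968
step 7: x = -4754
step 8: x = -11480
step 9: x = -27718
The first disagreement with the printout is at step 4, where the value should be x = -336.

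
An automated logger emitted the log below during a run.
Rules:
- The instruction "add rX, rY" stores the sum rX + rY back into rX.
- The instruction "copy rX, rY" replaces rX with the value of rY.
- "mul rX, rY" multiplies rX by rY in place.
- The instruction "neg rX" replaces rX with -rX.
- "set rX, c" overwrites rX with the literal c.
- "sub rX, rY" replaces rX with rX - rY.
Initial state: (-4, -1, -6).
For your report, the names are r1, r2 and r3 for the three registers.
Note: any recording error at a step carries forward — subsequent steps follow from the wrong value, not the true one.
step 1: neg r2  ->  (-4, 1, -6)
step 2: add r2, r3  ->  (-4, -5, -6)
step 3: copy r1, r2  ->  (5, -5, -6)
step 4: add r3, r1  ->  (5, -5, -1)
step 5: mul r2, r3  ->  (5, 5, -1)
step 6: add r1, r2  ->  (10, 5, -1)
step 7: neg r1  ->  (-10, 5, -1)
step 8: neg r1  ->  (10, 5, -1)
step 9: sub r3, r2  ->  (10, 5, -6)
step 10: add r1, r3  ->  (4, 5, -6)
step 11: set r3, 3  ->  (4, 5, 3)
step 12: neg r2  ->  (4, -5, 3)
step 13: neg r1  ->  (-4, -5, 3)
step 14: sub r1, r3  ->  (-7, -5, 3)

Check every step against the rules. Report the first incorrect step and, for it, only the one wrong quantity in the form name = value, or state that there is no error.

step 3, r1 = -5

Step 1: r2 = -(-1) = 1 — confirmed correct.
Step 2: r2 = 1 + -6 = -5 — matches.
Step 3: r1 = -5 — not what was recorded.
That makes step 3 the first incorrect line — r1 = -5 is what it should show.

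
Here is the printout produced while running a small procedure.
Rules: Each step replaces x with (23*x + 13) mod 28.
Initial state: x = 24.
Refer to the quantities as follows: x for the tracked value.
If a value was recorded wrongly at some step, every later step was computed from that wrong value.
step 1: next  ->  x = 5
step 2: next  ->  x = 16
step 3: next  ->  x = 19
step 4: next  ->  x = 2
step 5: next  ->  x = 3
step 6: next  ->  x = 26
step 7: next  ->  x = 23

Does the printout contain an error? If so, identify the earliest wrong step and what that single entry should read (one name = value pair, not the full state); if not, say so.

1. x = (23*24 + 13) mod 28 = 5 (agrees with the printout)
2. x = (23*5 + 13) mod 28 = 16 (matches)
3. x = (23*16 + 13) mod 28 = 17 (the entry is off here)
The earliest wrong entry is at step 3: it should read x = 17.

step 3, x = 17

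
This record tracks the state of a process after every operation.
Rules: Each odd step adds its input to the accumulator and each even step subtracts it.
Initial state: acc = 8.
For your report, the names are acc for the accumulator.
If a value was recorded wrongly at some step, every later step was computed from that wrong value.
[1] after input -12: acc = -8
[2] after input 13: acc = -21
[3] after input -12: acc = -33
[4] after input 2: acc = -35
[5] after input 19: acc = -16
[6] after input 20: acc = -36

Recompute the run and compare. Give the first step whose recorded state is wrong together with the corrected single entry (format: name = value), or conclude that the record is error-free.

Step 1: acc = 8 + -12 = -4 — a discrepancy with the record.
Conclusion: step 1 carries the first error; the entry should be acc = -4.

step 1, acc = -4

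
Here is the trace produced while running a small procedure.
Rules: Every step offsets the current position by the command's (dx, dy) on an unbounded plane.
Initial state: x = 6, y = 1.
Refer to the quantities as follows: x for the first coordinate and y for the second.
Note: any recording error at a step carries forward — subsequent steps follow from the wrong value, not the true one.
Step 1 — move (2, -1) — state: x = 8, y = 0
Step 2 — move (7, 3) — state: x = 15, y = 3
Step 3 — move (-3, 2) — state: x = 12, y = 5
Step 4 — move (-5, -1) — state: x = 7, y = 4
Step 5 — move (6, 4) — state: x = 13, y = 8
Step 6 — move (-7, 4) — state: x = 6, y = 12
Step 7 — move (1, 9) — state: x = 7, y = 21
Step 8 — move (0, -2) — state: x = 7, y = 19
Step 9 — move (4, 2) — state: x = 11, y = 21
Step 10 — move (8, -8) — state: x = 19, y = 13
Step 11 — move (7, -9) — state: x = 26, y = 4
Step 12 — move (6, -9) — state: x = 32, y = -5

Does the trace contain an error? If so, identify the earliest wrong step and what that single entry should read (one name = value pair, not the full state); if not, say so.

no error

step 1: x = 6 + (2) = 8, y = 1 + (-1) = 0 -> no discrepancy
step 2: x = 8 + (7) = 15, y = 0 + (3) = 3 -> same as recorded
step 3: x = 15 + (-3) = 12, y = 3 + (2) = 5 -> agrees with the trace
step 4: x = 12 + (-5) = 7, y = 5 + (-1) = 4 -> agrees with the trace
step 5: x = 7 + (6) = 13, y = 4 + (4) = 8 -> verified
step 6: x = 13 + (-7) = 6, y = 8 + (4) = 12 -> verified
step 7: x = 6 + (1) = 7, y = 12 + (9) = 21 -> same as recorded
step 8: x = 7 + (0) = 7, y = 21 + (-2) = 19 -> same as recorded
step 9: x = 7 + (4) = 11, y = 19 + (2) = 21 -> same as recorded
step 10: x = 11 + (8) = 19, y = 21 + (-8) = 13 -> exactly as logged
step 11: x = 19 + (7) = 26, y = 13 + (-9) = 4 -> consistent with the trace
step 12: x = 26 + (6) = 32, y = 4 + (-9) = -5 -> same as recorded
The whole run recomputes cleanly — no discrepancies.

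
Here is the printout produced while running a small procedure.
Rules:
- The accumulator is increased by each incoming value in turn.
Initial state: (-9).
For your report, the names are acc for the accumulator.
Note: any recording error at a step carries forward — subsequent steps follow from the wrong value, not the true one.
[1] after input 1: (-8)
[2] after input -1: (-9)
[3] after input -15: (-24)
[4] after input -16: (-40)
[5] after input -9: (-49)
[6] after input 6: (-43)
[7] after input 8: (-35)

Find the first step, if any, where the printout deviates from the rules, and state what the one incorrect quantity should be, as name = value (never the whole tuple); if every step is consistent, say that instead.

no error

1. acc = -9 + 1 = -8 (exactly as logged)
2. acc = -8 + -1 = -9 (confirmed correct)
3. acc = -9 + -15 = -24 (checks out)
4. acc = -24 + -16 = -40 (same as recorded)
5. acc = -40 + -9 = -49 (in agreement)
6. acc = -49 + 6 = -43 (in agreement)
7. acc = -43 + 8 = -35 (verified)
All entries verified; no error found.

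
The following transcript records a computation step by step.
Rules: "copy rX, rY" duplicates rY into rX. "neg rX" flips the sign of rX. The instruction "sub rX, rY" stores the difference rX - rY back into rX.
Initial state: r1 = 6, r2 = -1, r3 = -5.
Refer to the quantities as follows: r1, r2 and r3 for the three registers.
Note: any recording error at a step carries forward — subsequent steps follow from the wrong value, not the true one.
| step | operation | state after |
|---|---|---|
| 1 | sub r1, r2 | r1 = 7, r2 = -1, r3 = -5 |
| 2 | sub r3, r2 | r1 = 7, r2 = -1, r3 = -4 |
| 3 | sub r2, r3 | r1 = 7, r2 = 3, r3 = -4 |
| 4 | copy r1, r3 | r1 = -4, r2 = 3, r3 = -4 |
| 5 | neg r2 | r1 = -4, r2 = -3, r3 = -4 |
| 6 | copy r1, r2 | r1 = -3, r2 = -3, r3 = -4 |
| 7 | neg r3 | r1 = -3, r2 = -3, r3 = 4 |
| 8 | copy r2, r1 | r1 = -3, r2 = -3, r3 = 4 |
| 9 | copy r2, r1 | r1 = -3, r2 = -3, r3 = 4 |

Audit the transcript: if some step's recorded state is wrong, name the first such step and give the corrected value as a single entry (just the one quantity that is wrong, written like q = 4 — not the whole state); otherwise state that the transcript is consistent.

Recomputing the run from the initial state:
step 1: r1 = 7, r2 = -1, r3 = -5
step 2: r1 = 7, r2 = -1, r3 = -4
step 3: r1 = 7, r2 = 3, r3 = -4
step 4: r1 = -4, r2 = 3, r3 = -4
step 5: r1 = -4, r2 = -3, r3 = -4
step 6: r1 = -3, r2 = -3, r3 = -4
step 7: r1 = -3, r2 = -3, r3 = 4
step 8: r1 = -3, r2 = -3, r3 = 4
step 9: r1 = -3, r2 = -3, r3 = 4
This matches the transcript at every step.

no error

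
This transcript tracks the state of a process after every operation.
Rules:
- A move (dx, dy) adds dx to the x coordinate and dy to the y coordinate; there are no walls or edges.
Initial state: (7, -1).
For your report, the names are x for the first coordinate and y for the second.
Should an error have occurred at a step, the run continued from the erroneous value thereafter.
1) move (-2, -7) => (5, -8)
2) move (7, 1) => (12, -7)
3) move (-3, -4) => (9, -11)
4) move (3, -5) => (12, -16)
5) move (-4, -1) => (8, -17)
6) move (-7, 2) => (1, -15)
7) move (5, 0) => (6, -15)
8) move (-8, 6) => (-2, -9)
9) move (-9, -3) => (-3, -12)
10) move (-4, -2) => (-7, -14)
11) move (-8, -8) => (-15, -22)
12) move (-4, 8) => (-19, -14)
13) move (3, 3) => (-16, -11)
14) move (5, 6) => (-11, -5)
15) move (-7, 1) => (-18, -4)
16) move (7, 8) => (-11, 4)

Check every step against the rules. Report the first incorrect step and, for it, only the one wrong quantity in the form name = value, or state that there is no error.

step 9, x = -11

step 1: x = 7 + (-2) = 5, y = -1 + (-7) = -8 -> no discrepancy
step 2: x = 5 + (7) = 12, y = -8 + (1) = -7 -> agrees with the transcript
step 3: x = 12 + (-3) = 9, y = -7 + (-4) = -11 -> confirmed correct
step 4: x = 9 + (3) = 12, y = -11 + (-5) = -16 -> consistent with the transcript
step 5: x = 12 + (-4) = 8, y = -16 + (-1) = -17 -> verified
step 6: x = 8 + (-7) = 1, y = -17 + (2) = -15 -> exactly as logged
step 7: x = 1 + (5) = 6, y = -15 + (0) = -15 -> exactly as logged
step 8: x = 6 + (-8) = -2, y = -15 + (6) = -9 -> checks out
step 9: x = -2 + (-9) = -11, y = -9 + (-3) = -12 -> not what was recorded
Conclusion: step 9 carries the first error; the entry should be x = -11.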